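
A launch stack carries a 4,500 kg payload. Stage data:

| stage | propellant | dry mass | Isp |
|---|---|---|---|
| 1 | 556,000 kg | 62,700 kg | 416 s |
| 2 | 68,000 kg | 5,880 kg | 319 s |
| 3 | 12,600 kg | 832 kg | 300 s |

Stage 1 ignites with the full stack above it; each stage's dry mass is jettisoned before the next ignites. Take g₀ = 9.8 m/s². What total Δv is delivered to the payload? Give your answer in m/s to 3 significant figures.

Ignition mass of stage 1 = 556,000+62,700 + 68,000+5,880 + 12,600+832 + 4,500 = 710,512 kg.
Stage 1: m₀ = 710,512 kg, m_f = 710,512 − 556,000 = 154,512 kg; Δv = 416×9.8×ln(4.598) = 4076.8×1.5257 ≈ 6220 m/s.
Stage 2: m₀ = 91,812 kg, m_f = 91,812 − 68,000 = 23,812 kg; Δv = 319×9.8×ln(3.856) = 3126.2×1.3496 ≈ 4219 m/s.
Stage 3: m₀ = 17,932 kg, m_f = 17,932 − 12,600 = 5,332 kg; Δv = 300×9.8×ln(3.363) = 2940.0×1.2129 ≈ 3566 m/s.
Total Δv = 6220 + 4219 + 3566 = 14005 m/s.

Δv ≈ 14000 m/s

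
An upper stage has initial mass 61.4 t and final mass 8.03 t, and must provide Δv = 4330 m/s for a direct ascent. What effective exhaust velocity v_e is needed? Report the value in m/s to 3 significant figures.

v_e ≈ 2130 m/s

ln(m₀/m_f) = ln(61400/8030) = ln(7.646) = 2.0342.
v_e = Δv / ln(m₀/m_f) = 4330 / 2.0342 = 2128.6 m/s.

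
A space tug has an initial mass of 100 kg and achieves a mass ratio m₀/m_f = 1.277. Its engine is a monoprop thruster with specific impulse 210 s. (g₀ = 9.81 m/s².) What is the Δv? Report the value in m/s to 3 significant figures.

Δv ≈ 504 m/s

v_e = Isp · g₀ = 210 × 9.81 = 2060.1 m/s.
Δv = v_e · ln(1.277) = 2060.1 × 0.2445 ≈ 503.7 m/s.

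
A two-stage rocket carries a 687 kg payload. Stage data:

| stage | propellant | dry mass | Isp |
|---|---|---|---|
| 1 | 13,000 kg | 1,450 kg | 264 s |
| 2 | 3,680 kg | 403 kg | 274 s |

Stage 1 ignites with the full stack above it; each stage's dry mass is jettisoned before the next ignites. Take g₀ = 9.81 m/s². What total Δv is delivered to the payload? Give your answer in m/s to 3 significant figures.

Ignition mass of stage 1 = 13,000+1,450 + 3,680+403 + 687 = 19,220 kg.
Stage 1: m₀ = 19,220 kg, m_f = 19,220 − 13,000 = 6,220 kg; Δv = 264×9.81×ln(3.09) = 2589.8×1.1282 ≈ 2922 m/s.
Stage 2: m₀ = 4,770 kg, m_f = 4,770 − 3,680 = 1,090 kg; Δv = 274×9.81×ln(4.376) = 2687.9×1.4762 ≈ 3968 m/s.
Total Δv = 2922 + 3968 = 6890 m/s.

Δv ≈ 6890 m/s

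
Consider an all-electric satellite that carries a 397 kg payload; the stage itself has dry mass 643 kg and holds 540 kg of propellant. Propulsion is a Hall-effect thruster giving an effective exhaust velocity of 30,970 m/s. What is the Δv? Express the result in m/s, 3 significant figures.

m₀ = payload + dry + propellant = 397 + 643 + 540 = 1,580 kg.
m_f = payload + dry = 397 + 643 = 1,040 kg.
Δv = v_e · ln(m₀/m_f) = 30970.0 × ln(1.519) = 30970.0 × 0.4182 ≈ 12951.8 m/s.

Δv ≈ 13000 m/s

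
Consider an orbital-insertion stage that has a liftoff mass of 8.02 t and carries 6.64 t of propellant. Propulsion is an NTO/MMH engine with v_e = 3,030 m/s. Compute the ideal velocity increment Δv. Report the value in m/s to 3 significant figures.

m_f = m₀ − m_prop = 8.02 − 6.64 = 1.38 t.
By the Tsiolkovsky rocket equation, Δv = v_e · ln(m₀/m_f) = 3030.0 × ln(5.812) = 3030.0 × 1.7599 ≈ 5332.4 m/s.

Δv ≈ 5330 m/s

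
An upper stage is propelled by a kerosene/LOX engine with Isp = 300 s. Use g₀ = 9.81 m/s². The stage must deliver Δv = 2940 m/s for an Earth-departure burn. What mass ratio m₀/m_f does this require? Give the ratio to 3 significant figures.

v_e = Isp · g₀ = 300 × 9.81 = 2943.0 m/s.
By the Tsiolkovsky rocket equation, m₀/m_f = exp(Δv / v_e) = exp(2940 / 2943.0) = exp(0.9990) = 2.7155.

mass ratio ≈ 2.72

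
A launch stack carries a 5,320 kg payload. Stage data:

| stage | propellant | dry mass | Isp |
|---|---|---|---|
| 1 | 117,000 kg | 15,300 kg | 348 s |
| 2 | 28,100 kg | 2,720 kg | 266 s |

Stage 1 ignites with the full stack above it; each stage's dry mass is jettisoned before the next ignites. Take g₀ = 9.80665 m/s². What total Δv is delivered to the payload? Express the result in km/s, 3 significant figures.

Δv ≈ 7.97 km/s

Ignition mass of stage 1 = 117,000+15,300 + 28,100+2,720 + 5,320 = 168,440 kg.
Stage 1: m₀ = 168,440 kg, m_f = 168,440 − 117,000 = 51,440 kg; Δv = 348×9.80665×ln(3.274) = 3412.7×1.1862 ≈ 4048 m/s.
Stage 2: m₀ = 36,140 kg, m_f = 36,140 − 28,100 = 8,040 kg; Δv = 266×9.80665×ln(4.495) = 2608.6×1.5030 ≈ 3921 m/s.
Total Δv = 4048 + 3921 = 7969 m/s.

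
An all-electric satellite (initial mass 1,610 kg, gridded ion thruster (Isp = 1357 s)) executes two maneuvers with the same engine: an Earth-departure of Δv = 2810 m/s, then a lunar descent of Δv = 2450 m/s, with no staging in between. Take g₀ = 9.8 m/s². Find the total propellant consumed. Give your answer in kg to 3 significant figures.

total propellant consumed ≈ 526 kg

v_e = Isp · g₀ = 1357 × 9.8 = 13298.6 m/s.
After the first burn: m = 1610 × exp(−2810/13298.6) = 1610 × 0.80953 = 1,303.34 kg.
After the second burn: m = 1,303.34 × exp(−2450/13298.6) = 1,303.34 × 0.83174 = 1,084.04 kg.
Total propellant = m₀ − m_final = 1610 − 1,084.04 = 525.96 kg.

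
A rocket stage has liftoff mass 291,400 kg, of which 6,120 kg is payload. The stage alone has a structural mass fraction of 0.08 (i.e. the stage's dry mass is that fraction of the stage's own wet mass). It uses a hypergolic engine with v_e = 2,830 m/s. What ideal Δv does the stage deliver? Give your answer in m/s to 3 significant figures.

Stage wet mass = m₀ − payload = 291,400 − 6,120 = 285,280 kg.
Stage dry mass = ε × stage wet mass = 0.08 × 285,280 = 22,822.4 kg.
Burnout mass m_f = stage dry + payload = 22,822.4 + 6,120 = 28,942.4 kg.
By the Tsiolkovsky rocket equation, Δv = v_e · ln(291,400/28,942.4) = 2830.0 × ln(10.07) = 2830.0 × 2.3094 ≈ 6536 m/s.

Δv ≈ 6540 m/s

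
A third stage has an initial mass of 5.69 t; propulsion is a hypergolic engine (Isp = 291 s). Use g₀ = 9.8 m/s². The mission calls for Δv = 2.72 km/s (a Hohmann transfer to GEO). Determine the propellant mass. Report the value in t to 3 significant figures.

v_e = Isp · g₀ = 291 × 9.8 = 2851.8 m/s.
m₀/m_f = exp(Δv / v_e) = exp(2720 / 2851.8) = exp(0.9538) = 2.5955.
m_f = 5.69 / 2.5955 = 2.19226 t, so propellant = m₀ − m_f = 5.69 − 2.19226 = 3.49774 t.

propellant mass ≈ 3.50 t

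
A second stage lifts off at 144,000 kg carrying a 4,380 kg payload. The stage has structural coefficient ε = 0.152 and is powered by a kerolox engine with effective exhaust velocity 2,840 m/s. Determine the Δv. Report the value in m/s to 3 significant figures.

Stage wet mass = m₀ − payload = 144,000 − 4,380 = 139,620 kg.
Stage dry mass = ε × stage wet mass = 0.152 × 139,620 = 21,222.2 kg.
Burnout mass m_f = stage dry + payload = 21,222.2 + 4,380 = 25,602.2 kg.
Δv = v_e · ln(144,000/25,602.2) = 2840.0 × ln(5.625) = 2840.0 × 1.7271 ≈ 4905 m/s.

Δv ≈ 4910 m/s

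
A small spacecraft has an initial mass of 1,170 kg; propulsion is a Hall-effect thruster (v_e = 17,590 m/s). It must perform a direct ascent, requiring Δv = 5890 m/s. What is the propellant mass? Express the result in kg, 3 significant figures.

From the ideal rocket equation, m₀/m_f = exp(Δv / v_e) = exp(5890 / 17590.0) = exp(0.3348) = 1.3977.
m_f = 1,170 / 1.3977 = 837.09 kg, so propellant = m₀ − m_f = 1,170 − 837.09 = 332.91 kg.

propellant mass ≈ 333 kg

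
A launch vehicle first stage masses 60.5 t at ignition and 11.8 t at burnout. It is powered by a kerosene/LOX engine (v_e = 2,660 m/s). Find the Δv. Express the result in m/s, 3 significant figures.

From the ideal rocket equation, Δv = v_e · ln(m₀/m_f) = 2660.0 × ln(5.127) = 2660.0 × 1.6345 ≈ 4347.9 m/s.

Δv ≈ 4350 m/s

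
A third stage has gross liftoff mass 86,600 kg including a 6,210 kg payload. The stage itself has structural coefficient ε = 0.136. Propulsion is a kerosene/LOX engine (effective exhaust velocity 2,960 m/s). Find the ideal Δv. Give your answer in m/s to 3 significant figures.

Δv ≈ 4790 m/s

Stage wet mass = m₀ − payload = 86,600 − 6,210 = 80,390 kg.
Stage dry mass = ε × stage wet mass = 0.136 × 80,390 = 10,933 kg.
Burnout mass m_f = stage dry + payload = 10,933 + 6,210 = 17,143 kg.
Δv = v_e · ln(86,600/17,143) = 2960.0 × ln(5.052) = 2960.0 × 1.6197 ≈ 4794 m/s.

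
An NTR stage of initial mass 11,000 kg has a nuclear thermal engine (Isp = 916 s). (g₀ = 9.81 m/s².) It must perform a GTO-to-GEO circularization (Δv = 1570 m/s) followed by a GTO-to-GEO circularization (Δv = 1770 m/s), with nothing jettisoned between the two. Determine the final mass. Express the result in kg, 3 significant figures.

final mass ≈ 7590 kg

v_e = Isp · g₀ = 916 × 9.81 = 8986.0 m/s.
After the first burn: m = 11000 × exp(−1570/8986.0) = 11000 × 0.83969 = 9,236.59 kg.
After the second burn: m = 9,236.59 × exp(−1770/8986.0) = 9,236.59 × 0.82121 = 7,585.18 kg.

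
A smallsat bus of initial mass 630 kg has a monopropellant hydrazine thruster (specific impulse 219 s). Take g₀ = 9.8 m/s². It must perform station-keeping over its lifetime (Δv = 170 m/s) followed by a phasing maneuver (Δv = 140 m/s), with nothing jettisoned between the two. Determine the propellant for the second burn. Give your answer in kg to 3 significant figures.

v_e = Isp · g₀ = 219 × 9.8 = 2146.2 m/s.
After the first burn: m = 630 × exp(−170/2146.2) = 630 × 0.92385 = 582.026 kg.
After the second burn: m = 582.026 × exp(−140/2146.2) = 582.026 × 0.93685 = 545.271 kg.
Second-burn propellant = 582.026 − 545.271 = 36.755 kg.

propellant for the second burn ≈ 36.8 kg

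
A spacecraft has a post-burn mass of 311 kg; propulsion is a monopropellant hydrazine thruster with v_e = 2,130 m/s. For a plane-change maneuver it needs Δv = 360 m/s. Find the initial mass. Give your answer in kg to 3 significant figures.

initial mass ≈ 368 kg

m₀/m_f = exp(Δv / v_e) = exp(360 / 2130.0) = exp(0.1690) = 1.1841.
m₀ = m_f × 1.1841 = 311 × 1.1841 = 368.255 kg.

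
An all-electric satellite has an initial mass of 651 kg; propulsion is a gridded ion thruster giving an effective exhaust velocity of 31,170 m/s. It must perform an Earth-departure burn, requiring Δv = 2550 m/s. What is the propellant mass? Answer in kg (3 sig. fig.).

m₀/m_f = exp(Δv / v_e) = exp(2550 / 31170.0) = exp(0.0818) = 1.0852.
m_f = 651 / 1.0852 = 599.889 kg, so propellant = m₀ − m_f = 651 − 599.889 = 51.111 kg.

propellant mass ≈ 51.1 kg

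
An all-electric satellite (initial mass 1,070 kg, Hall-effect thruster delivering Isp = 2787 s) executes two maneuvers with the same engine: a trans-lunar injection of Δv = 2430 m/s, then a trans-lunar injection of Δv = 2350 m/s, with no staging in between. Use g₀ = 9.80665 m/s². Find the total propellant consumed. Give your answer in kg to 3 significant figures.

total propellant consumed ≈ 172 kg

v_e = Isp · g₀ = 2787 × 9.80665 = 27331.1 m/s.
After the first burn: m = 1070 × exp(−2430/27331.1) = 1070 × 0.91493 = 978.975 kg.
After the second burn: m = 978.975 × exp(−2350/27331.1) = 978.975 × 0.91761 = 898.317 kg.
Total propellant = m₀ − m_final = 1070 − 898.317 = 171.683 kg.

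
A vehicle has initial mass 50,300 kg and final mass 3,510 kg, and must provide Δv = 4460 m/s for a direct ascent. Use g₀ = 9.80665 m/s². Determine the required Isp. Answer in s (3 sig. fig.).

ln(m₀/m_f) = ln(50300/3510) = ln(14.33) = 2.6624.
From the ideal rocket equation, v_e = Δv / ln(m₀/m_f) = 4460 / 2.6624 = 1675.2 m/s.
Isp = v_e / g₀ = 1675.2 / 9.80665 = 170.8 s.

Isp ≈ 171 s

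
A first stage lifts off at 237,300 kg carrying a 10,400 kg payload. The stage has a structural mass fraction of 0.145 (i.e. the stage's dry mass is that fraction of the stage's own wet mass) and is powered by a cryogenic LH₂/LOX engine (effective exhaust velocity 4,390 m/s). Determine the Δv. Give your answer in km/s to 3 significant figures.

Stage wet mass = m₀ − payload = 237,300 − 10,400 = 226,900 kg.
Stage dry mass = ε × stage wet mass = 0.145 × 226,900 = 32,900.5 kg.
Burnout mass m_f = stage dry + payload = 32,900.5 + 10,400 = 43,300.5 kg.
From the ideal rocket equation, Δv = v_e · ln(237,300/43,300.5) = 4390.0 × ln(5.48) = 4390.0 × 1.7012 ≈ 7468 m/s.

Δv ≈ 7.47 km/s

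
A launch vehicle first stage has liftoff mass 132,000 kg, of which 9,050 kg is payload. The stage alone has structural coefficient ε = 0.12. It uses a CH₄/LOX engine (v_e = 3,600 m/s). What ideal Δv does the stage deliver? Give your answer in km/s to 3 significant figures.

Stage wet mass = m₀ − payload = 132,000 − 9,050 = 122,950 kg.
Stage dry mass = ε × stage wet mass = 0.12 × 122,950 = 14,754 kg.
Burnout mass m_f = stage dry + payload = 14,754 + 9,050 = 23,804 kg.
Δv = v_e · ln(132,000/23,804) = 3600.0 × ln(5.545) = 3600.0 × 1.7129 ≈ 6167 m/s.

Δv ≈ 6.17 km/s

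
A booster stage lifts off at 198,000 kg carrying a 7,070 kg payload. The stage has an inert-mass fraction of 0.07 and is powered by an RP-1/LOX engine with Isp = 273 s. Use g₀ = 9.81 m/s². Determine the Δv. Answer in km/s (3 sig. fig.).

Δv ≈ 6.08 km/s

Stage wet mass = m₀ − payload = 198,000 − 7,070 = 190,930 kg.
Stage dry mass = ε × stage wet mass = 0.07 × 190,930 = 13,365.1 kg.
Burnout mass m_f = stage dry + payload = 13,365.1 + 7,070 = 20,435.1 kg.
v_e = Isp · g₀ = 273 × 9.81 = 2678.1 m/s.
Using Δv = v_e ln(m₀/m_f): Δv = v_e · ln(198,000/20,435.1) = 2678.1 × ln(9.689) = 2678.1 × 2.2710 ≈ 6082 m/s.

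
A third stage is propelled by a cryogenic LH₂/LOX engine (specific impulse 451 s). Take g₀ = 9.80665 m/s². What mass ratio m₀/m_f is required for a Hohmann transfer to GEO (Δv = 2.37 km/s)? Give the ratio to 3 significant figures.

mass ratio ≈ 1.71

v_e = Isp · g₀ = 451 × 9.80665 = 4422.8 m/s.
m₀/m_f = exp(Δv / v_e) = exp(2370 / 4422.8) = exp(0.5359) = 1.7089.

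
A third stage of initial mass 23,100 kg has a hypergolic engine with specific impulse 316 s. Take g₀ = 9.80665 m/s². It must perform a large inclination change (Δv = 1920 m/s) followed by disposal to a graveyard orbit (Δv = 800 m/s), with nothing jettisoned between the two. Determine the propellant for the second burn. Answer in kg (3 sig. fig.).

propellant for the second burn ≈ 2830 kg

v_e = Isp · g₀ = 316 × 9.80665 = 3098.9 m/s.
After the first burn: m = 23100 × exp(−1920/3098.9) = 23100 × 0.53817 = 12,431.7 kg.
After the second burn: m = 12,431.7 × exp(−800/3098.9) = 12,431.7 × 0.77247 = 9,603.12 kg.
Second-burn propellant = 12,431.7 − 9,603.12 = 2,828.58 kg.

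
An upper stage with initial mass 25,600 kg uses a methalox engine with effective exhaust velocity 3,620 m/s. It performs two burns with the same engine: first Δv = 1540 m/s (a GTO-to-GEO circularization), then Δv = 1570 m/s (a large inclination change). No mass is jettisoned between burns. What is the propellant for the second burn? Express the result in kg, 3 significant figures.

propellant for the second burn ≈ 5890 kg

After the first burn: m = 25600 × exp(−1540/3620.0) = 25600 × 0.65350 = 16,729.6 kg.
After the second burn: m = 16,729.6 × exp(−1570/3620.0) = 16,729.6 × 0.64811 = 10,842.6 kg.
Second-burn propellant = 16,729.6 − 10,842.6 = 5,887 kg.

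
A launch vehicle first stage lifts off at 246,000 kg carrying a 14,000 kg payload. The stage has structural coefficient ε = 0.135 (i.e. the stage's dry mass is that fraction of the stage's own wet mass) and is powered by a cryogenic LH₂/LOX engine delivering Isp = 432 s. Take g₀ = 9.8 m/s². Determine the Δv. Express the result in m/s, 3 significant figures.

Stage wet mass = m₀ − payload = 246,000 − 14,000 = 232,000 kg.
Stage dry mass = ε × stage wet mass = 0.135 × 232,000 = 31,320 kg.
Burnout mass m_f = stage dry + payload = 31,320 + 14,000 = 45,320 kg.
v_e = Isp · g₀ = 432 × 9.8 = 4233.6 m/s.
Rocket equation: Δv = v_e · ln(246,000/45,320) = 4233.6 × ln(5.428) = 4233.6 × 1.6916 ≈ 7161 m/s.

Δv ≈ 7160 m/s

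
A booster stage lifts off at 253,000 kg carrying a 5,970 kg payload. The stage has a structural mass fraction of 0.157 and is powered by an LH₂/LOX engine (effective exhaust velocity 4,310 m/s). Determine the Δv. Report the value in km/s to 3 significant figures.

Stage wet mass = m₀ − payload = 253,000 − 5,970 = 247,030 kg.
Stage dry mass = ε × stage wet mass = 0.157 × 247,030 = 38,783.7 kg.
Burnout mass m_f = stage dry + payload = 38,783.7 + 5,970 = 44,753.7 kg.
Δv = v_e · ln(253,000/44,753.7) = 4310.0 × ln(5.653) = 4310.0 × 1.7322 ≈ 7466 m/s.

Δv ≈ 7.47 km/s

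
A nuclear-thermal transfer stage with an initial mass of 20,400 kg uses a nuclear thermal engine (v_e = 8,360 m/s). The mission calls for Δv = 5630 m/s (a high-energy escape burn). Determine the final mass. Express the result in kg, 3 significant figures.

final mass ≈ 10400 kg

m₀/m_f = exp(Δv / v_e) = exp(5630 / 8360.0) = exp(0.6734) = 1.9610.
m_f = m₀ / 1.9610 = 20,400 / 1.9610 = 10,402.9 kg.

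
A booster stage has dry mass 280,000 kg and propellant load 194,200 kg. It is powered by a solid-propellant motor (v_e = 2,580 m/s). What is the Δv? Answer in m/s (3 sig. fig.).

m₀ = m_dry + m_prop = 280,000 + 194,200 = 474,200 kg.
Rocket equation: Δv = v_e · ln(m₀/m_f) = 2580.0 × ln(1.694) = 2580.0 × 0.5268 ≈ 1359.2 m/s.

Δv ≈ 1360 m/s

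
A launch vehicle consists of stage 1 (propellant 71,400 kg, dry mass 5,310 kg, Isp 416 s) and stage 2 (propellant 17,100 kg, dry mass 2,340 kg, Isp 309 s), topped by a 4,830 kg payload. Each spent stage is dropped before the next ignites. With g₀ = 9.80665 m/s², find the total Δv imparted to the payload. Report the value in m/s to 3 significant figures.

Δv ≈ 8700 m/s

Ignition mass of stage 1 = 71,400+5,310 + 17,100+2,340 + 4,830 = 100,980 kg.
Stage 1: m₀ = 100,980 kg, m_f = 100,980 − 71,400 = 29,580 kg; Δv = 416×9.80665×ln(3.414) = 4079.6×1.2278 ≈ 5009 m/s.
Stage 2: m₀ = 24,270 kg, m_f = 24,270 − 17,100 = 7,170 kg; Δv = 309×9.80665×ln(3.385) = 3030.3×1.2193 ≈ 3695 m/s.
Total Δv = 5009 + 3695 = 8704 m/s.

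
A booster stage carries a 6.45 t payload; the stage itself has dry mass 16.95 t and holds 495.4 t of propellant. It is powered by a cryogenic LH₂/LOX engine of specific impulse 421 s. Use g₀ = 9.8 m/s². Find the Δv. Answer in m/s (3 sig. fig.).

Δv ≈ 12800 m/s

v_e = Isp · g₀ = 421 × 9.8 = 4125.8 m/s.
m₀ = payload + dry + propellant = 6.45 + 16.95 + 495.4 = 518.8 t.
m_f = payload + dry = 6.45 + 16.95 = 23.4 t.
Δv = v_e · ln(m₀/m_f) = 4125.8 × ln(22.17) = 4125.8 × 3.0988 ≈ 12785.0 m/s.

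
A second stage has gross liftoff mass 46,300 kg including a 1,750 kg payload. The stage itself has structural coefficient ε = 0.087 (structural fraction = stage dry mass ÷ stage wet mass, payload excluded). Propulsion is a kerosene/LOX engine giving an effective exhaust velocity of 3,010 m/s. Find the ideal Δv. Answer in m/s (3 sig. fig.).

Stage wet mass = m₀ − payload = 46,300 − 1,750 = 44,550 kg.
Stage dry mass = ε × stage wet mass = 0.087 × 44,550 = 3,875.85 kg.
Burnout mass m_f = stage dry + payload = 3,875.85 + 1,750 = 5,625.85 kg.
Δv = v_e · ln(46,300/5,625.85) = 3010.0 × ln(8.23) = 3010.0 × 2.1078 ≈ 6344 m/s.

Δv ≈ 6340 m/s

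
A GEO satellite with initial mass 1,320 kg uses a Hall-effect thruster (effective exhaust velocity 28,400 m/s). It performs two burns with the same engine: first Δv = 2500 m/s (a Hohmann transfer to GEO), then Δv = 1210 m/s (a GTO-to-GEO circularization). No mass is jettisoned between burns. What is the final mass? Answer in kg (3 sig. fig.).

After the first burn: m = 1320 × exp(−2500/28400.0) = 1320 × 0.91574 = 1,208.78 kg.
After the second burn: m = 1,208.78 × exp(−1210/28400.0) = 1,208.78 × 0.95829 = 1,158.36 kg.

final mass ≈ 1160 kg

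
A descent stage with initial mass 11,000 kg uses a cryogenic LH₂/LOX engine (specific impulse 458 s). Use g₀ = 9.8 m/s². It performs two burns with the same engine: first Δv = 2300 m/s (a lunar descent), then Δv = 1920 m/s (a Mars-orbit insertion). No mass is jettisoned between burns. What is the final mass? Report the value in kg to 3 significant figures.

v_e = Isp · g₀ = 458 × 9.8 = 4488.4 m/s.
After the first burn: m = 11000 × exp(−2300/4488.4) = 11000 × 0.59904 = 6,589.44 kg.
After the second burn: m = 6,589.44 × exp(−1920/4488.4) = 6,589.44 × 0.65196 = 4,296.05 kg.

final mass ≈ 4300 kg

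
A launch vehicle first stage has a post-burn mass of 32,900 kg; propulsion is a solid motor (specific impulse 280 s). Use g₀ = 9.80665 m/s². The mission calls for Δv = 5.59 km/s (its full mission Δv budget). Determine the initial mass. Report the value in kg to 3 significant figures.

initial mass ≈ 252000 kg

v_e = Isp · g₀ = 280 × 9.80665 = 2745.9 m/s.
By the Tsiolkovsky rocket equation, m₀/m_f = exp(Δv / v_e) = exp(5590 / 2745.9) = exp(2.0358) = 7.6583.
m₀ = m_f × 7.6583 = 32,900 × 7.6583 = 251,958 kg.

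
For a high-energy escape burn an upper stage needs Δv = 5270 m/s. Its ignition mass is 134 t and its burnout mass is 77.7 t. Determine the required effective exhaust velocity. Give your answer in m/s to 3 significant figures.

v_e ≈ 9670 m/s

ln(m₀/m_f) = ln(134000/77700) = ln(1.725) = 0.5450.
v_e = Δv / ln(m₀/m_f) = 5270 / 0.5450 = 9670.0 m/s.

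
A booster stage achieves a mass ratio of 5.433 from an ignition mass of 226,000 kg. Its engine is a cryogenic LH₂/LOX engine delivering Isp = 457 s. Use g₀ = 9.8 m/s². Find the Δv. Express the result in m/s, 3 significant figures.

Δv ≈ 7580 m/s

v_e = Isp · g₀ = 457 × 9.8 = 4478.6 m/s.
Δv = v_e · ln(5.433) = 4478.6 × 1.6925 ≈ 7580.0 m/s.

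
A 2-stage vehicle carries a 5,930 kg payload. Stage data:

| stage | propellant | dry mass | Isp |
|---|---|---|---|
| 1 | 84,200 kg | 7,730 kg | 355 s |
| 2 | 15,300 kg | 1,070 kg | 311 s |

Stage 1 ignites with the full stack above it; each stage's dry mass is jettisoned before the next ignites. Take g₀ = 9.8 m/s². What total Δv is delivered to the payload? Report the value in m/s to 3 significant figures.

Δv ≈ 8180 m/s

Ignition mass of stage 1 = 84,200+7,730 + 15,300+1,070 + 5,930 = 114,230 kg.
Stage 1: m₀ = 114,230 kg, m_f = 114,230 − 84,200 = 30,030 kg; Δv = 355×9.8×ln(3.804) = 3479.0×1.3360 ≈ 4648 m/s.
Stage 2: m₀ = 22,300 kg, m_f = 22,300 − 15,300 = 7,000 kg; Δv = 311×9.8×ln(3.186) = 3047.8×1.1587 ≈ 3531 m/s.
Total Δv = 4648 + 3531 = 8179 m/s.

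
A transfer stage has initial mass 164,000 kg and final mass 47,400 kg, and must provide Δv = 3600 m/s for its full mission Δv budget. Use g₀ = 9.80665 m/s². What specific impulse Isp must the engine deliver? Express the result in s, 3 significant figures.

Isp ≈ 296 s

ln(m₀/m_f) = ln(164000/47400) = ln(3.46) = 1.2412.
Rocket equation: v_e = Δv / ln(m₀/m_f) = 3600 / 1.2412 = 2900.3 m/s.
Isp = v_e / g₀ = 2900.3 / 9.80665 = 295.7 s.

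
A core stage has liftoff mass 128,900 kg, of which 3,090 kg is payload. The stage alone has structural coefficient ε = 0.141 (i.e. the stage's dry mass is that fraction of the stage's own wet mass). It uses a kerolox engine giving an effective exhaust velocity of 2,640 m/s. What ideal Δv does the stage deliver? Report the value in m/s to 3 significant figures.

Stage wet mass = m₀ − payload = 128,900 − 3,090 = 125,810 kg.
Stage dry mass = ε × stage wet mass = 0.141 × 125,810 = 17,739.2 kg.
Burnout mass m_f = stage dry + payload = 17,739.2 + 3,090 = 20,829.2 kg.
Δv = v_e · ln(128,900/20,829.2) = 2640.0 × ln(6.188) = 2640.0 × 1.8227 ≈ 4812 m/s.

Δv ≈ 4810 m/s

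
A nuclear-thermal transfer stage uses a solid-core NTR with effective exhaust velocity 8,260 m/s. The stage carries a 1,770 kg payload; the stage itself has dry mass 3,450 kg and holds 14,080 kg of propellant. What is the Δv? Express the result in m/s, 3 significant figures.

Δv ≈ 10800 m/s

m₀ = payload + dry + propellant = 1,770 + 3,450 + 14,080 = 19,300 kg.
m_f = payload + dry = 1,770 + 3,450 = 5,220 kg.
Δv = v_e · ln(m₀/m_f) = 8260.0 × ln(3.697) = 8260.0 × 1.3076 ≈ 10800.8 m/s.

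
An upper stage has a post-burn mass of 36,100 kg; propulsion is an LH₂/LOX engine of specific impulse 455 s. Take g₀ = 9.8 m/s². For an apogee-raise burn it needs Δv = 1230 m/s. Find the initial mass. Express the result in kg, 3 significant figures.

initial mass ≈ 47600 kg

v_e = Isp · g₀ = 455 × 9.8 = 4459.0 m/s.
From the ideal rocket equation, m₀/m_f = exp(Δv / v_e) = exp(1230 / 4459.0) = exp(0.2758) = 1.3176.
m₀ = m_f × 1.3176 = 36,100 × 1.3176 = 47,565.4 kg.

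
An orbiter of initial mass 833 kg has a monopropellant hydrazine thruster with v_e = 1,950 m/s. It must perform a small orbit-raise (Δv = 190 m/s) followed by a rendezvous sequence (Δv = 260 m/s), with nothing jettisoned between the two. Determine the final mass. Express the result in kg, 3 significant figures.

After the first burn: m = 833 × exp(−190/1950.0) = 833 × 0.90716 = 755.664 kg.
After the second burn: m = 755.664 × exp(−260/1950.0) = 755.664 × 0.87517 = 661.334 kg.

final mass ≈ 661 kg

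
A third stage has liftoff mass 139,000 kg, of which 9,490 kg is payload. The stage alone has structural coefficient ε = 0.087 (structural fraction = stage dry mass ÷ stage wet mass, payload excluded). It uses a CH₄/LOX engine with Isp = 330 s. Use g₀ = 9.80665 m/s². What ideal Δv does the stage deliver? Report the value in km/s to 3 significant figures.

Stage wet mass = m₀ − payload = 139,000 − 9,490 = 129,510 kg.
Stage dry mass = ε × stage wet mass = 0.087 × 129,510 = 11,267.4 kg.
Burnout mass m_f = stage dry + payload = 11,267.4 + 9,490 = 20,757.4 kg.
v_e = Isp · g₀ = 330 × 9.80665 = 3236.2 m/s.
Δv = v_e · ln(139,000/20,757.4) = 3236.2 × ln(6.696) = 3236.2 × 1.9016 ≈ 6154 m/s.

Δv ≈ 6.15 km/s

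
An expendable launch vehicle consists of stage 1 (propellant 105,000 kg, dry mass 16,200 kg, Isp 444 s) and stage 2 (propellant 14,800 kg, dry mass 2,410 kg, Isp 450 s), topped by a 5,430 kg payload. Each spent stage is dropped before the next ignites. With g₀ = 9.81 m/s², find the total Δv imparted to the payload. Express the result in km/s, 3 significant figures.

Δv ≈ 10.4 km/s

Ignition mass of stage 1 = 105,000+16,200 + 14,800+2,410 + 5,430 = 143,840 kg.
Stage 1: m₀ = 143,840 kg, m_f = 143,840 − 105,000 = 38,840 kg; Δv = 444×9.81×ln(3.703) = 4355.6×1.3093 ≈ 5703 m/s.
Stage 2: m₀ = 22,640 kg, m_f = 22,640 − 14,800 = 7,840 kg; Δv = 450×9.81×ln(2.888) = 4414.5×1.0605 ≈ 4681 m/s.
Total Δv = 5703 + 4681 = 10384 m/s.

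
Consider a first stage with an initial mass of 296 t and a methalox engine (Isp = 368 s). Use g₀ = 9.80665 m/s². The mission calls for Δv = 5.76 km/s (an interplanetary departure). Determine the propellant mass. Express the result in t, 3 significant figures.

v_e = Isp · g₀ = 368 × 9.80665 = 3608.8 m/s.
m₀/m_f = exp(Δv / v_e) = exp(5760 / 3608.8) = exp(1.5961) = 4.9336.
m_f = 296 / 4.9336 = 59.9968 t, so propellant = m₀ − m_f = 296 − 59.9968 = 236.0032 t.

propellant mass ≈ 236 t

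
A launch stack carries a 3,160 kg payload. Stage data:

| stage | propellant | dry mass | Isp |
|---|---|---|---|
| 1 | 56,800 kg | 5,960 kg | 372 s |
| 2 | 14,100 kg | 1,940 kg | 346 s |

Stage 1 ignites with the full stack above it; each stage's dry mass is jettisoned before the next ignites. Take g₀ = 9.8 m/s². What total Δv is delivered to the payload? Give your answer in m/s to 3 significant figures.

Δv ≈ 8800 m/s

Ignition mass of stage 1 = 56,800+5,960 + 14,100+1,940 + 3,160 = 81,960 kg.
Stage 1: m₀ = 81,960 kg, m_f = 81,960 − 56,800 = 25,160 kg; Δv = 372×9.8×ln(3.258) = 3645.6×1.1810 ≈ 4305 m/s.
Stage 2: m₀ = 19,200 kg, m_f = 19,200 − 14,100 = 5,100 kg; Δv = 346×9.8×ln(3.765) = 3390.8×1.3257 ≈ 4495 m/s.
Total Δv = 4305 + 4495 = 8800 m/s.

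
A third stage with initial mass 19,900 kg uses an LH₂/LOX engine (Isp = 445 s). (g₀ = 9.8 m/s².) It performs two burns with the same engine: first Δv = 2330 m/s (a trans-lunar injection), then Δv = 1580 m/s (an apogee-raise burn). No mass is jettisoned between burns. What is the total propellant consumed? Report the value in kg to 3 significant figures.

total propellant consumed ≈ 11800 kg

v_e = Isp · g₀ = 445 × 9.8 = 4361.0 m/s.
After the first burn: m = 19900 × exp(−2330/4361.0) = 19900 × 0.58609 = 11,663.2 kg.
After the second burn: m = 11,663.2 × exp(−1580/4361.0) = 11,663.2 × 0.69607 = 8,118.4 kg.
Total propellant = m₀ − m_final = 19900 − 8,118.4 = 11,781.6 kg.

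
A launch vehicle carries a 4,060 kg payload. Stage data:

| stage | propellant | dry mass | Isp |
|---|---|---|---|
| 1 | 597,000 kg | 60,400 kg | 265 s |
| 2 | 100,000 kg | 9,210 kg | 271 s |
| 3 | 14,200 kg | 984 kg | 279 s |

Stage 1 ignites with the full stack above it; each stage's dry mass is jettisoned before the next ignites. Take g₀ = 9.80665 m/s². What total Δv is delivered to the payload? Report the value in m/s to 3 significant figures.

Ignition mass of stage 1 = 597,000+60,400 + 100,000+9,210 + 14,200+984 + 4,060 = 785,854 kg.
Stage 1: m₀ = 785,854 kg, m_f = 785,854 − 597,000 = 188,854 kg; Δv = 265×9.80665×ln(4.161) = 2598.8×1.4258 ≈ 3705 m/s.
Stage 2: m₀ = 128,454 kg, m_f = 128,454 − 100,000 = 28,454 kg; Δv = 271×9.80665×ln(4.514) = 2657.6×1.5073 ≈ 4006 m/s.
Stage 3: m₀ = 19,244 kg, m_f = 19,244 − 14,200 = 5,044 kg; Δv = 279×9.80665×ln(3.815) = 2736.1×1.3390 ≈ 3664 m/s.
Total Δv = 3705 + 4006 + 3664 = 11375 m/s.

Δv ≈ 11400 m/s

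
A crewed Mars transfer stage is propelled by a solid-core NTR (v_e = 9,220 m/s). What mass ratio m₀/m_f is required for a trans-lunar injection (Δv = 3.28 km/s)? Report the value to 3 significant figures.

mass ratio ≈ 1.43

m₀/m_f = exp(Δv / v_e) = exp(3280 / 9220.0) = exp(0.3557) = 1.4272.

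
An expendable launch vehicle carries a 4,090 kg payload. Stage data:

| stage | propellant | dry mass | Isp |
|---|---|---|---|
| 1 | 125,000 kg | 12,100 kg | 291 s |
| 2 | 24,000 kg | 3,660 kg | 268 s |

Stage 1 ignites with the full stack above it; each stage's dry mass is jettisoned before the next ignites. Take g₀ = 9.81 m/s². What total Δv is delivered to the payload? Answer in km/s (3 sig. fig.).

Ignition mass of stage 1 = 125,000+12,100 + 24,000+3,660 + 4,090 = 168,850 kg.
Stage 1: m₀ = 168,850 kg, m_f = 168,850 − 125,000 = 43,850 kg; Δv = 291×9.81×ln(3.851) = 2854.7×1.3482 ≈ 3849 m/s.
Stage 2: m₀ = 31,750 kg, m_f = 31,750 − 24,000 = 7,750 kg; Δv = 268×9.81×ln(4.097) = 2629.1×1.4102 ≈ 3708 m/s.
Total Δv = 3849 + 3708 = 7557 m/s.

Δv ≈ 7.56 km/s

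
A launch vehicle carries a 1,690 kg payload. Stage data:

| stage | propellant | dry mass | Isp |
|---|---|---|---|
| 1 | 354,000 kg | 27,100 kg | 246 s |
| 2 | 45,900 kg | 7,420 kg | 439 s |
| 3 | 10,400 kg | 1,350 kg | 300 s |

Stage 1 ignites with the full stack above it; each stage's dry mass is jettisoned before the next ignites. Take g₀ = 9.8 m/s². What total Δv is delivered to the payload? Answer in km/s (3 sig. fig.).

Ignition mass of stage 1 = 354,000+27,100 + 45,900+7,420 + 10,400+1,350 + 1,690 = 447,860 kg.
Stage 1: m₀ = 447,860 kg, m_f = 447,860 − 354,000 = 93,860 kg; Δv = 246×9.8×ln(4.772) = 2410.8×1.5627 ≈ 3767 m/s.
Stage 2: m₀ = 66,760 kg, m_f = 66,760 − 45,900 = 20,860 kg; Δv = 439×9.8×ln(3.2) = 4302.2×1.1633 ≈ 5005 m/s.
Stage 3: m₀ = 13,440 kg, m_f = 13,440 − 10,400 = 3,040 kg; Δv = 300×9.8×ln(4.421) = 2940.0×1.4864 ≈ 4370 m/s.
Total Δv = 3767 + 5005 + 4370 = 13142 m/s.

Δv ≈ 13.1 km/s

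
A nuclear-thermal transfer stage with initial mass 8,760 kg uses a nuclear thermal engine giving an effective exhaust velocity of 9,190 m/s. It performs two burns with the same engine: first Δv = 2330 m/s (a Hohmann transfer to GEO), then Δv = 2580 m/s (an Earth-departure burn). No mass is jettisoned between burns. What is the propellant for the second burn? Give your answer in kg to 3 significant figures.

propellant for the second burn ≈ 1660 kg

After the first burn: m = 8760 × exp(−2330/9190.0) = 8760 × 0.77605 = 6,798.2 kg.
After the second burn: m = 6,798.2 × exp(−2580/9190.0) = 6,798.2 × 0.75522 = 5,134.14 kg.
Second-burn propellant = 6,798.2 − 5,134.14 = 1,664.06 kg.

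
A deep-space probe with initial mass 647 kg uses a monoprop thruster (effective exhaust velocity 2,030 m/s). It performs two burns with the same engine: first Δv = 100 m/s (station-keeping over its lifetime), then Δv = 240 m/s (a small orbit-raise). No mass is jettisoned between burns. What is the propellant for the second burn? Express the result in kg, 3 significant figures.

After the first burn: m = 647 × exp(−100/2030.0) = 647 × 0.95193 = 615.899 kg.
After the second burn: m = 615.899 × exp(−240/2030.0) = 615.899 × 0.88849 = 547.22 kg.
Second-burn propellant = 615.899 − 547.22 = 68.679 kg.

propellant for the second burn ≈ 68.7 kg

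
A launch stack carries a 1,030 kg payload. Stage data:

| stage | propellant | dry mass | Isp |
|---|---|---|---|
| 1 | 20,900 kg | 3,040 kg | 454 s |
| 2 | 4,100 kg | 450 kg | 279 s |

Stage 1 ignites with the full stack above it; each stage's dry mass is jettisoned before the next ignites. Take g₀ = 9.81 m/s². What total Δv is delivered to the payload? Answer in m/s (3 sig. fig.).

Δv ≈ 9110 m/s

Ignition mass of stage 1 = 20,900+3,040 + 4,100+450 + 1,030 = 29,520 kg.
Stage 1: m₀ = 29,520 kg, m_f = 29,520 − 20,900 = 8,620 kg; Δv = 454×9.81×ln(3.425) = 4453.7×1.2310 ≈ 5482 m/s.
Stage 2: m₀ = 5,580 kg, m_f = 5,580 − 4,100 = 1,480 kg; Δv = 279×9.81×ln(3.77) = 2737.0×1.3271 ≈ 3632 m/s.
Total Δv = 5482 + 3632 = 9114 m/s.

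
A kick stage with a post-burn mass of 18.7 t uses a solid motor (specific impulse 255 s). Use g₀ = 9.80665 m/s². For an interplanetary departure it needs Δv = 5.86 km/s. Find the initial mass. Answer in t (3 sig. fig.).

v_e = Isp · g₀ = 255 × 9.80665 = 2500.7 m/s.
m₀/m_f = exp(Δv / v_e) = exp(5860 / 2500.7) = exp(2.3433) = 10.4160.
m₀ = m_f × 10.4160 = 18.7 × 10.4160 = 194.779 t.

initial mass ≈ 195 t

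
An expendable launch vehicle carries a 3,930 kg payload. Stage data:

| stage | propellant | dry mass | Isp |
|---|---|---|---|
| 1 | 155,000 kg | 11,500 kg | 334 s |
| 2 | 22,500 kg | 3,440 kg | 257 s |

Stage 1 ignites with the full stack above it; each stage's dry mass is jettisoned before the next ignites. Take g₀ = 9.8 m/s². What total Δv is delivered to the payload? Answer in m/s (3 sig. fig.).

Δv ≈ 8620 m/s

Ignition mass of stage 1 = 155,000+11,500 + 22,500+3,440 + 3,930 = 196,370 kg.
Stage 1: m₀ = 196,370 kg, m_f = 196,370 − 155,000 = 41,370 kg; Δv = 334×9.8×ln(4.747) = 3273.2×1.5574 ≈ 5098 m/s.
Stage 2: m₀ = 29,870 kg, m_f = 29,870 − 22,500 = 7,370 kg; Δv = 257×9.8×ln(4.053) = 2518.6×1.3994 ≈ 3525 m/s.
Total Δv = 5098 + 3525 = 8623 m/s.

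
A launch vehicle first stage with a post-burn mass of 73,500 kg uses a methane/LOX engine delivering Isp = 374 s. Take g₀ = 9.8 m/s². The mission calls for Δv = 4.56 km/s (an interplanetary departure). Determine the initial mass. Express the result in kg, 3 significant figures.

initial mass ≈ 255000 kg

v_e = Isp · g₀ = 374 × 9.8 = 3665.2 m/s.
By the Tsiolkovsky rocket equation, m₀/m_f = exp(Δv / v_e) = exp(4560 / 3665.2) = exp(1.2441) = 3.4699.
m₀ = m_f × 3.4699 = 73,500 × 3.4699 = 255,038 kg.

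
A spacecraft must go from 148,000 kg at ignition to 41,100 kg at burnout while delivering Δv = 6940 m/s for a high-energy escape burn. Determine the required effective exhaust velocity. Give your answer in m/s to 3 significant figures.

v_e ≈ 5420 m/s

ln(m₀/m_f) = ln(148000/41100) = ln(3.601) = 1.2812.
By the Tsiolkovsky rocket equation, v_e = Δv / ln(m₀/m_f) = 6940 / 1.2812 = 5416.8 m/s.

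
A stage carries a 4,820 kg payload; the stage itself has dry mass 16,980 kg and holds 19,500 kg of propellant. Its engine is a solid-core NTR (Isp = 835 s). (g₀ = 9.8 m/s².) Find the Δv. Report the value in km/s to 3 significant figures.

v_e = Isp · g₀ = 835 × 9.8 = 8183.0 m/s.
m₀ = payload + dry + propellant = 4,820 + 16,980 + 19,500 = 41,300 kg.
m_f = payload + dry = 4,820 + 16,980 = 21,800 kg.
Rocket equation: Δv = v_e · ln(m₀/m_f) = 8183.0 × ln(1.894) = 8183.0 × 0.6390 ≈ 5228.5 m/s.

Δv ≈ 5.23 km/s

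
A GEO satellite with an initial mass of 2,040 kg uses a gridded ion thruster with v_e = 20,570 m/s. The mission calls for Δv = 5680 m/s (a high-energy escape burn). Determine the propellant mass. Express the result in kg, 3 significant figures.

propellant mass ≈ 492 kg

From the ideal rocket equation, m₀/m_f = exp(Δv / v_e) = exp(5680 / 20570.0) = exp(0.2761) = 1.3180.
m_f = 2,040 / 1.3180 = 1,547.8 kg, so propellant = m₀ − m_f = 2,040 − 1,547.8 = 492.2 kg.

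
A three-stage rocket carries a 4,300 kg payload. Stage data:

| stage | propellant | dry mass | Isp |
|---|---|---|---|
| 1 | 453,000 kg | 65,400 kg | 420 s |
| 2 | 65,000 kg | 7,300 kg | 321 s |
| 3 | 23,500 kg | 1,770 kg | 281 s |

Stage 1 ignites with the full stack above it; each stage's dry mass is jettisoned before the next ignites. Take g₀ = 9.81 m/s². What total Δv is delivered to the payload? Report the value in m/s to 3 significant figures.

Δv ≈ 13000 m/s

Ignition mass of stage 1 = 453,000+65,400 + 65,000+7,300 + 23,500+1,770 + 4,300 = 620,270 kg.
Stage 1: m₀ = 620,270 kg, m_f = 620,270 − 453,000 = 167,270 kg; Δv = 420×9.81×ln(3.708) = 4120.2×1.3105 ≈ 5400 m/s.
Stage 2: m₀ = 101,870 kg, m_f = 101,870 − 65,000 = 36,870 kg; Δv = 321×9.81×ln(2.763) = 3149.0×1.0163 ≈ 3200 m/s.
Stage 3: m₀ = 29,570 kg, m_f = 29,570 − 23,500 = 6,070 kg; Δv = 281×9.81×ln(4.871) = 2756.6×1.5834 ≈ 4365 m/s.
Total Δv = 5400 + 3200 + 4365 = 12965 m/s.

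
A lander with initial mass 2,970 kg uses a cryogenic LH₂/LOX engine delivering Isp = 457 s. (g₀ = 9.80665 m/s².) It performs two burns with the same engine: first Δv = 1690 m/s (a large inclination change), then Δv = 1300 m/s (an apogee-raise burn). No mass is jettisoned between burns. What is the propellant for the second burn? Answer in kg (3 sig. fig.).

propellant for the second burn ≈ 513 kg

v_e = Isp · g₀ = 457 × 9.80665 = 4481.6 m/s.
After the first burn: m = 2970 × exp(−1690/4481.6) = 2970 × 0.68585 = 2,036.97 kg.
After the second burn: m = 2,036.97 × exp(−1300/4481.6) = 2,036.97 × 0.74821 = 1,524.08 kg.
Second-burn propellant = 2,036.97 − 1,524.08 = 512.89 kg.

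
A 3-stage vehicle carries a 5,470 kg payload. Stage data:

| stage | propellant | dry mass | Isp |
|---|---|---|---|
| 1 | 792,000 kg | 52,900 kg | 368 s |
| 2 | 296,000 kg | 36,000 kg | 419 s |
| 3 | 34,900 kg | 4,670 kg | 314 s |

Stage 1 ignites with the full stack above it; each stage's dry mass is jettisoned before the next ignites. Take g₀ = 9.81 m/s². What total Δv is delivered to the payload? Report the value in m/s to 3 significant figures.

Δv ≈ 14700 m/s

Ignition mass of stage 1 = 792,000+52,900 + 296,000+36,000 + 34,900+4,670 + 5,470 = 1,221,940 kg.
Stage 1: m₀ = 1,221,940 kg, m_f = 1,221,940 − 792,000 = 429,940 kg; Δv = 368×9.81×ln(2.842) = 3610.1×1.0445 ≈ 3771 m/s.
Stage 2: m₀ = 377,040 kg, m_f = 377,040 − 296,000 = 81,040 kg; Δv = 419×9.81×ln(4.653) = 4110.4×1.5374 ≈ 6319 m/s.
Stage 3: m₀ = 45,040 kg, m_f = 45,040 − 34,900 = 10,140 kg; Δv = 314×9.81×ln(4.442) = 3080.3×1.4911 ≈ 4593 m/s.
Total Δv = 3771 + 6319 + 4593 = 14683 m/s.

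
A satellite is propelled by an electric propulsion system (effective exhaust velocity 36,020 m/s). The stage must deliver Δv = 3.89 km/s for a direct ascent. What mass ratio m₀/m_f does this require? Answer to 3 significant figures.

mass ratio ≈ 1.11

From the ideal rocket equation, m₀/m_f = exp(Δv / v_e) = exp(3890 / 36020.0) = exp(0.1080) = 1.1140.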